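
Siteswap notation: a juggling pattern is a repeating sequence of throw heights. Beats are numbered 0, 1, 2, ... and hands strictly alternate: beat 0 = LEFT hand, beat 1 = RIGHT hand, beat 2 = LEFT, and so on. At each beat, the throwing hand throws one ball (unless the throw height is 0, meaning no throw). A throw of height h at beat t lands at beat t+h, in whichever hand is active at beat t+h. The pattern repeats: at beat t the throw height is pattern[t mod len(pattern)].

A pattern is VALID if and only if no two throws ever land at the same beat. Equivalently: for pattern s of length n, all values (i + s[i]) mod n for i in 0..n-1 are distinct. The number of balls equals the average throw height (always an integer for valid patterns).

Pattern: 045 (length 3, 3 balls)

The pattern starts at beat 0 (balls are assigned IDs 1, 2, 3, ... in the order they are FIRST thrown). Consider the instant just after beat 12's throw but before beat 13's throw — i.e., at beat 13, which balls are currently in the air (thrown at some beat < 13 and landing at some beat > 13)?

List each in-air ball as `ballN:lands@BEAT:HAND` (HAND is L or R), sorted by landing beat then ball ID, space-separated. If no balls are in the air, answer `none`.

Answer: ball1:lands@14:L ball2:lands@16:L

Derivation:
Beat 1 (R): throw ball1 h=4 -> lands@5:R; in-air after throw: [b1@5:R]
Beat 2 (L): throw ball2 h=5 -> lands@7:R; in-air after throw: [b1@5:R b2@7:R]
Beat 4 (L): throw ball3 h=4 -> lands@8:L; in-air after throw: [b1@5:R b2@7:R b3@8:L]
Beat 5 (R): throw ball1 h=5 -> lands@10:L; in-air after throw: [b2@7:R b3@8:L b1@10:L]
Beat 7 (R): throw ball2 h=4 -> lands@11:R; in-air after throw: [b3@8:L b1@10:L b2@11:R]
Beat 8 (L): throw ball3 h=5 -> lands@13:R; in-air after throw: [b1@10:L b2@11:R b3@13:R]
Beat 10 (L): throw ball1 h=4 -> lands@14:L; in-air after throw: [b2@11:R b3@13:R b1@14:L]
Beat 11 (R): throw ball2 h=5 -> lands@16:L; in-air after throw: [b3@13:R b1@14:L b2@16:L]
Beat 13 (R): throw ball3 h=4 -> lands@17:R; in-air after throw: [b1@14:L b2@16:L b3@17:R]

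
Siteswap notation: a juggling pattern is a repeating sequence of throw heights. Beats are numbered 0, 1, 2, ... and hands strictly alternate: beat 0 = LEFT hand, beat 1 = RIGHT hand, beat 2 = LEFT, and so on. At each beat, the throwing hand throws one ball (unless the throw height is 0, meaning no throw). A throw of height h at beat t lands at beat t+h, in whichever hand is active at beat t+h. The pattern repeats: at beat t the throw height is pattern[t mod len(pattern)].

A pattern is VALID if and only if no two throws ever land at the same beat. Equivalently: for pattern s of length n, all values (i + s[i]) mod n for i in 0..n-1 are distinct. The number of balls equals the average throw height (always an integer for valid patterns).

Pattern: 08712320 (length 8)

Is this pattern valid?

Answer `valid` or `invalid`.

Answer: invalid

Derivation:
i=0: (i + s[i]) mod n = (0 + 0) mod 8 = 0
i=1: (i + s[i]) mod n = (1 + 8) mod 8 = 1
i=2: (i + s[i]) mod n = (2 + 7) mod 8 = 1
i=3: (i + s[i]) mod n = (3 + 1) mod 8 = 4
i=4: (i + s[i]) mod n = (4 + 2) mod 8 = 6
i=5: (i + s[i]) mod n = (5 + 3) mod 8 = 0
i=6: (i + s[i]) mod n = (6 + 2) mod 8 = 0
i=7: (i + s[i]) mod n = (7 + 0) mod 8 = 7
Residues: [0, 1, 1, 4, 6, 0, 0, 7], distinct: False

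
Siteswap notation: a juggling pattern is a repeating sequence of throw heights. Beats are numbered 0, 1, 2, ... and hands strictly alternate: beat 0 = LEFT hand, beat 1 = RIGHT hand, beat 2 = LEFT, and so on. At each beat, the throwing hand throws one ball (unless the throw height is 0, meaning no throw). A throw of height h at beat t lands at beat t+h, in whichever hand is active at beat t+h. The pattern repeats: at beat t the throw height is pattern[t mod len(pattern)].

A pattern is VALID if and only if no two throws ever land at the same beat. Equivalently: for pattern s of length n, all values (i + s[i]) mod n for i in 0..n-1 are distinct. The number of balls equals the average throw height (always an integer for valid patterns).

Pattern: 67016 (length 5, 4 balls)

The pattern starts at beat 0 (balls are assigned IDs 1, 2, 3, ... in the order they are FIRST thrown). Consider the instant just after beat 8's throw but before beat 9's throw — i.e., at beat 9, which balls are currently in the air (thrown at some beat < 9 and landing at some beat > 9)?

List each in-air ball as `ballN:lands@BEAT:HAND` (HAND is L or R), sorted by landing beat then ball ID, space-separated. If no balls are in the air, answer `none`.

Beat 0 (L): throw ball1 h=6 -> lands@6:L; in-air after throw: [b1@6:L]
Beat 1 (R): throw ball2 h=7 -> lands@8:L; in-air after throw: [b1@6:L b2@8:L]
Beat 3 (R): throw ball3 h=1 -> lands@4:L; in-air after throw: [b3@4:L b1@6:L b2@8:L]
Beat 4 (L): throw ball3 h=6 -> lands@10:L; in-air after throw: [b1@6:L b2@8:L b3@10:L]
Beat 5 (R): throw ball4 h=6 -> lands@11:R; in-air after throw: [b1@6:L b2@8:L b3@10:L b4@11:R]
Beat 6 (L): throw ball1 h=7 -> lands@13:R; in-air after throw: [b2@8:L b3@10:L b4@11:R b1@13:R]
Beat 8 (L): throw ball2 h=1 -> lands@9:R; in-air after throw: [b2@9:R b3@10:L b4@11:R b1@13:R]
Beat 9 (R): throw ball2 h=6 -> lands@15:R; in-air after throw: [b3@10:L b4@11:R b1@13:R b2@15:R]

Answer: ball3:lands@10:L ball4:lands@11:R ball1:lands@13:R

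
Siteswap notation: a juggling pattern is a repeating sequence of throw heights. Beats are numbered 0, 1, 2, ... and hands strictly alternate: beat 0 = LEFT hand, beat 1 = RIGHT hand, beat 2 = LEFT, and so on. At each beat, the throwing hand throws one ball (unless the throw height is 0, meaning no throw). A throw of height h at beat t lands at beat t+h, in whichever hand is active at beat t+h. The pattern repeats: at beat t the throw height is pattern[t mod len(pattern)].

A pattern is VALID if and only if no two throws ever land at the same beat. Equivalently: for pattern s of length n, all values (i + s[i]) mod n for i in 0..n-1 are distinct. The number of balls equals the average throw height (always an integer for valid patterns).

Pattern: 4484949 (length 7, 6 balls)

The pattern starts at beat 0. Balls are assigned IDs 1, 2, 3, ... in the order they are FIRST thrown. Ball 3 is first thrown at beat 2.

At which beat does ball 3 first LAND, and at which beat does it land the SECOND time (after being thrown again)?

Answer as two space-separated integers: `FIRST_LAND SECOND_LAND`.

Answer: 10 14

Derivation:
Beat 0 (L): throw ball1 h=4 -> lands@4:L; in-air after throw: [b1@4:L]
Beat 1 (R): throw ball2 h=4 -> lands@5:R; in-air after throw: [b1@4:L b2@5:R]
Beat 2 (L): throw ball3 h=8 -> lands@10:L; in-air after throw: [b1@4:L b2@5:R b3@10:L]
Beat 3 (R): throw ball4 h=4 -> lands@7:R; in-air after throw: [b1@4:L b2@5:R b4@7:R b3@10:L]
Beat 4 (L): throw ball1 h=9 -> lands@13:R; in-air after throw: [b2@5:R b4@7:R b3@10:L b1@13:R]
Beat 5 (R): throw ball2 h=4 -> lands@9:R; in-air after throw: [b4@7:R b2@9:R b3@10:L b1@13:R]
Beat 6 (L): throw ball5 h=9 -> lands@15:R; in-air after throw: [b4@7:R b2@9:R b3@10:L b1@13:R b5@15:R]
Beat 7 (R): throw ball4 h=4 -> lands@11:R; in-air after throw: [b2@9:R b3@10:L b4@11:R b1@13:R b5@15:R]
Beat 8 (L): throw ball6 h=4 -> lands@12:L; in-air after throw: [b2@9:R b3@10:L b4@11:R b6@12:L b1@13:R b5@15:R]
Beat 9 (R): throw ball2 h=8 -> lands@17:R; in-air after throw: [b3@10:L b4@11:R b6@12:L b1@13:R b5@15:R b2@17:R]
Beat 10 (L): throw ball3 h=4 -> lands@14:L; in-air after throw: [b4@11:R b6@12:L b1@13:R b3@14:L b5@15:R b2@17:R]
Beat 11 (R): throw ball4 h=9 -> lands@20:L; in-air after throw: [b6@12:L b1@13:R b3@14:L b5@15:R b2@17:R b4@20:L]
Beat 12 (L): throw ball6 h=4 -> lands@16:L; in-air after throw: [b1@13:R b3@14:L b5@15:R b6@16:L b2@17:R b4@20:L]
Beat 13 (R): throw ball1 h=9 -> lands@22:L; in-air after throw: [b3@14:L b5@15:R b6@16:L b2@17:R b4@20:L b1@22:L]
Beat 14 (L): throw ball3 h=4 -> lands@18:L; in-air after throw: [b5@15:R b6@16:L b2@17:R b3@18:L b4@20:L b1@22:L]
Ball 3: thrown@2 h=8 -> first land @10; rethrown@10 h=4 -> second land @14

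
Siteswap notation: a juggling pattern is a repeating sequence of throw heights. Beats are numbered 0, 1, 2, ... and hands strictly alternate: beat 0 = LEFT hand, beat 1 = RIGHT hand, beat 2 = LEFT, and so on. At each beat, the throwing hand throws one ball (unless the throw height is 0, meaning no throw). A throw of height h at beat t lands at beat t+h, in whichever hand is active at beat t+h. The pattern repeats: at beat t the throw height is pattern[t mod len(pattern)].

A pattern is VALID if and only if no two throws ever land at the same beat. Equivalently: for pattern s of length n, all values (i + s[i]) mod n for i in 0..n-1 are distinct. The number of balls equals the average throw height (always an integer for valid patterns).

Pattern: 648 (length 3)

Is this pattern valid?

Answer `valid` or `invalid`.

Answer: valid

Derivation:
i=0: (i + s[i]) mod n = (0 + 6) mod 3 = 0
i=1: (i + s[i]) mod n = (1 + 4) mod 3 = 2
i=2: (i + s[i]) mod n = (2 + 8) mod 3 = 1
Residues: [0, 2, 1], distinct: True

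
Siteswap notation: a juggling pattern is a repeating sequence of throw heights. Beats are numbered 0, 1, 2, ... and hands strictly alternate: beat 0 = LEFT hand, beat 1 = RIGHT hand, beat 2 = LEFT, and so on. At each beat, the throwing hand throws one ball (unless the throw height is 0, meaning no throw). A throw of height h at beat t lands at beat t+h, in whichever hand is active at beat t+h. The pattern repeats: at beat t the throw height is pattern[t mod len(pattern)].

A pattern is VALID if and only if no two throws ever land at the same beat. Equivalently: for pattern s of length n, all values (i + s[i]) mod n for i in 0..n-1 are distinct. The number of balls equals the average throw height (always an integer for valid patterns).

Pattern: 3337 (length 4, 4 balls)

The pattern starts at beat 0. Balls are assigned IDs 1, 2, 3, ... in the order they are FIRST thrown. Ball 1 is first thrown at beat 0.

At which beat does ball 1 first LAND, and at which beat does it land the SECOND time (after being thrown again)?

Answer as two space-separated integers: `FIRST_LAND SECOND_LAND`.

Answer: 3 10

Derivation:
Beat 0 (L): throw ball1 h=3 -> lands@3:R; in-air after throw: [b1@3:R]
Beat 1 (R): throw ball2 h=3 -> lands@4:L; in-air after throw: [b1@3:R b2@4:L]
Beat 2 (L): throw ball3 h=3 -> lands@5:R; in-air after throw: [b1@3:R b2@4:L b3@5:R]
Beat 3 (R): throw ball1 h=7 -> lands@10:L; in-air after throw: [b2@4:L b3@5:R b1@10:L]
Beat 4 (L): throw ball2 h=3 -> lands@7:R; in-air after throw: [b3@5:R b2@7:R b1@10:L]
Beat 5 (R): throw ball3 h=3 -> lands@8:L; in-air after throw: [b2@7:R b3@8:L b1@10:L]
Beat 6 (L): throw ball4 h=3 -> lands@9:R; in-air after throw: [b2@7:R b3@8:L b4@9:R b1@10:L]
Beat 7 (R): throw ball2 h=7 -> lands@14:L; in-air after throw: [b3@8:L b4@9:R b1@10:L b2@14:L]
Beat 8 (L): throw ball3 h=3 -> lands@11:R; in-air after throw: [b4@9:R b1@10:L b3@11:R b2@14:L]
Beat 9 (R): throw ball4 h=3 -> lands@12:L; in-air after throw: [b1@10:L b3@11:R b4@12:L b2@14:L]
Beat 10 (L): throw ball1 h=3 -> lands@13:R; in-air after throw: [b3@11:R b4@12:L b1@13:R b2@14:L]
Ball 1: thrown@0 h=3 -> first land @3; rethrown@3 h=7 -> second land @10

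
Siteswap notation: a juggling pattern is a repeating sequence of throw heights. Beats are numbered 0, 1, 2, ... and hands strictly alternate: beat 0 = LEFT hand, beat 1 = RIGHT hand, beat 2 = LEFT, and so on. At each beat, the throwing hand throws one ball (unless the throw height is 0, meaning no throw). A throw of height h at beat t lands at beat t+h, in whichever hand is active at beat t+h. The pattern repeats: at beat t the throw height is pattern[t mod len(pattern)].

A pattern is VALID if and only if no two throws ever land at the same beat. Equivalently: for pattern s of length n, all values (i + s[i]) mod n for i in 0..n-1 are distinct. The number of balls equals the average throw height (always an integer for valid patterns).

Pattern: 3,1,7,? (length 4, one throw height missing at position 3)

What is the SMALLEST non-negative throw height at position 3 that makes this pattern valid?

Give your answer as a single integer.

Answer: 1

Derivation:
i=0: (0 + 3) mod 4 = 3
i=1: (1 + 1) mod 4 = 2
i=2: (2 + 7) mod 4 = 1
i=3: s[i]=? (unknown)
Known residues: [1, 2, 3]; need a permutation of 0..3, so missing residue r = 0
Need (3 + s) mod 4 = 0; smallest s = (0 - 3) mod 4 = 1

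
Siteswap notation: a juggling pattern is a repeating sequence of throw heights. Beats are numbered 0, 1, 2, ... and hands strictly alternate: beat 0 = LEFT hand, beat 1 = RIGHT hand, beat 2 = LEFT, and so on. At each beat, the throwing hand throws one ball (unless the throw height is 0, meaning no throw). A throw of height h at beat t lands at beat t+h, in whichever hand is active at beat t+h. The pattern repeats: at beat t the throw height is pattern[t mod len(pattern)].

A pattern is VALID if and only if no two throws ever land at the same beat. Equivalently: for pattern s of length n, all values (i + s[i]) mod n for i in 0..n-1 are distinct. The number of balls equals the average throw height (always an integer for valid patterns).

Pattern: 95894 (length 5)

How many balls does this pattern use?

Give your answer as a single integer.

Pattern = [9, 5, 8, 9, 4], length n = 5
  position 0: throw height = 9, running sum = 9
  position 1: throw height = 5, running sum = 14
  position 2: throw height = 8, running sum = 22
  position 3: throw height = 9, running sum = 31
  position 4: throw height = 4, running sum = 35
Total sum = 35; balls = sum / n = 35 / 5 = 7

Answer: 7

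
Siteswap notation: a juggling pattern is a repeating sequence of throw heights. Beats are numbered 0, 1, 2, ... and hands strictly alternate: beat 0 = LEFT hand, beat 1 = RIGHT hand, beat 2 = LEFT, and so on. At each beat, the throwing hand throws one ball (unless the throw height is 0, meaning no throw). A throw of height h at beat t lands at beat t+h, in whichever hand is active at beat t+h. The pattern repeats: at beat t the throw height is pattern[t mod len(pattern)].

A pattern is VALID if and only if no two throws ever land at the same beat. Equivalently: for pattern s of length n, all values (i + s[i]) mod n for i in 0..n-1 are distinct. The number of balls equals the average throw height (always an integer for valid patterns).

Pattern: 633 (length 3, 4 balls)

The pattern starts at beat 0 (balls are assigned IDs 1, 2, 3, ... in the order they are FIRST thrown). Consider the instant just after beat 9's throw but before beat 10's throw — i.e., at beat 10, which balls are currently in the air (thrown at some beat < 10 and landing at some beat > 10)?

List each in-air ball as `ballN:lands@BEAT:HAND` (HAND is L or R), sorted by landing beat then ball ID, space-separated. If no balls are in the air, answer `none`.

Beat 0 (L): throw ball1 h=6 -> lands@6:L; in-air after throw: [b1@6:L]
Beat 1 (R): throw ball2 h=3 -> lands@4:L; in-air after throw: [b2@4:L b1@6:L]
Beat 2 (L): throw ball3 h=3 -> lands@5:R; in-air after throw: [b2@4:L b3@5:R b1@6:L]
Beat 3 (R): throw ball4 h=6 -> lands@9:R; in-air after throw: [b2@4:L b3@5:R b1@6:L b4@9:R]
Beat 4 (L): throw ball2 h=3 -> lands@7:R; in-air after throw: [b3@5:R b1@6:L b2@7:R b4@9:R]
Beat 5 (R): throw ball3 h=3 -> lands@8:L; in-air after throw: [b1@6:L b2@7:R b3@8:L b4@9:R]
Beat 6 (L): throw ball1 h=6 -> lands@12:L; in-air after throw: [b2@7:R b3@8:L b4@9:R b1@12:L]
Beat 7 (R): throw ball2 h=3 -> lands@10:L; in-air after throw: [b3@8:L b4@9:R b2@10:L b1@12:L]
Beat 8 (L): throw ball3 h=3 -> lands@11:R; in-air after throw: [b4@9:R b2@10:L b3@11:R b1@12:L]
Beat 9 (R): throw ball4 h=6 -> lands@15:R; in-air after throw: [b2@10:L b3@11:R b1@12:L b4@15:R]
Beat 10 (L): throw ball2 h=3 -> lands@13:R; in-air after throw: [b3@11:R b1@12:L b2@13:R b4@15:R]

Answer: ball3:lands@11:R ball1:lands@12:L ball4:lands@15:R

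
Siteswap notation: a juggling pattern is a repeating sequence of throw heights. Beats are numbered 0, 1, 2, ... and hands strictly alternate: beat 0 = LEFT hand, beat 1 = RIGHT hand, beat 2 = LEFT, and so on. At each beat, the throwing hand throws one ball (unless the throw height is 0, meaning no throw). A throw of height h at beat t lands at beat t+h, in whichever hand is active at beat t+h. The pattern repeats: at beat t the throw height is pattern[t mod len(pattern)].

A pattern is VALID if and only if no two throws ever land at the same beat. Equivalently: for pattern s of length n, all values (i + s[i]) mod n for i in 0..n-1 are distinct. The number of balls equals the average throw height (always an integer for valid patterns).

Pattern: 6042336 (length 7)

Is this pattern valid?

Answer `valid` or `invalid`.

i=0: (i + s[i]) mod n = (0 + 6) mod 7 = 6
i=1: (i + s[i]) mod n = (1 + 0) mod 7 = 1
i=2: (i + s[i]) mod n = (2 + 4) mod 7 = 6
i=3: (i + s[i]) mod n = (3 + 2) mod 7 = 5
i=4: (i + s[i]) mod n = (4 + 3) mod 7 = 0
i=5: (i + s[i]) mod n = (5 + 3) mod 7 = 1
i=6: (i + s[i]) mod n = (6 + 6) mod 7 = 5
Residues: [6, 1, 6, 5, 0, 1, 5], distinct: False

Answer: invalid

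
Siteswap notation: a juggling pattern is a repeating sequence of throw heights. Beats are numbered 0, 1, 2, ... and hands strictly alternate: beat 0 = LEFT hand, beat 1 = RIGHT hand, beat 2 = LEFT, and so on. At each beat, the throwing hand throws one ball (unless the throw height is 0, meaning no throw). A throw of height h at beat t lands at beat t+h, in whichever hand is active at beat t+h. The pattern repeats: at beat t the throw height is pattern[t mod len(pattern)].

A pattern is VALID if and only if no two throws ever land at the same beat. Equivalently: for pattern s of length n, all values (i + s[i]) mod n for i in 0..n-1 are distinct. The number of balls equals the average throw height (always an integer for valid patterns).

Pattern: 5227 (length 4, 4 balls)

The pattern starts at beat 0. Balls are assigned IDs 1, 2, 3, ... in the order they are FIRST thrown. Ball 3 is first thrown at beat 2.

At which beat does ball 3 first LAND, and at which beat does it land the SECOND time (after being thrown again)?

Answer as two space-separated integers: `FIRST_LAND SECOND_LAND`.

Answer: 4 9

Derivation:
Beat 0 (L): throw ball1 h=5 -> lands@5:R; in-air after throw: [b1@5:R]
Beat 1 (R): throw ball2 h=2 -> lands@3:R; in-air after throw: [b2@3:R b1@5:R]
Beat 2 (L): throw ball3 h=2 -> lands@4:L; in-air after throw: [b2@3:R b3@4:L b1@5:R]
Beat 3 (R): throw ball2 h=7 -> lands@10:L; in-air after throw: [b3@4:L b1@5:R b2@10:L]
Beat 4 (L): throw ball3 h=5 -> lands@9:R; in-air after throw: [b1@5:R b3@9:R b2@10:L]
Beat 5 (R): throw ball1 h=2 -> lands@7:R; in-air after throw: [b1@7:R b3@9:R b2@10:L]
Beat 6 (L): throw ball4 h=2 -> lands@8:L; in-air after throw: [b1@7:R b4@8:L b3@9:R b2@10:L]
Beat 7 (R): throw ball1 h=7 -> lands@14:L; in-air after throw: [b4@8:L b3@9:R b2@10:L b1@14:L]
Beat 8 (L): throw ball4 h=5 -> lands@13:R; in-air after throw: [b3@9:R b2@10:L b4@13:R b1@14:L]
Beat 9 (R): throw ball3 h=2 -> lands@11:R; in-air after throw: [b2@10:L b3@11:R b4@13:R b1@14:L]
Ball 3: thrown@2 h=2 -> first land @4; rethrown@4 h=5 -> second land @9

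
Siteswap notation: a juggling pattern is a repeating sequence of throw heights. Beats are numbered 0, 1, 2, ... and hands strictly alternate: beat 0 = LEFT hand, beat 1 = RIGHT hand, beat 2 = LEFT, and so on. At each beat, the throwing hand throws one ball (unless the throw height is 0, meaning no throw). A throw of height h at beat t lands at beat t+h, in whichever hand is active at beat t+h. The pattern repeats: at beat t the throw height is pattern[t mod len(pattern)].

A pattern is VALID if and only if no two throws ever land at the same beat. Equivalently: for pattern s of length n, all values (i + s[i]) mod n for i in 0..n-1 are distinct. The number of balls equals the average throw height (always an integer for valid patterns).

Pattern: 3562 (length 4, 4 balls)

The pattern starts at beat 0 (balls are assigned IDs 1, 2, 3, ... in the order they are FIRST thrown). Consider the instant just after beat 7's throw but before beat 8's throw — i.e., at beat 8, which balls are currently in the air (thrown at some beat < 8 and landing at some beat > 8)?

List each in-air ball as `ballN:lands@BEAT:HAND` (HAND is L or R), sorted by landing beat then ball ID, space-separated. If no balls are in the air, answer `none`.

Beat 0 (L): throw ball1 h=3 -> lands@3:R; in-air after throw: [b1@3:R]
Beat 1 (R): throw ball2 h=5 -> lands@6:L; in-air after throw: [b1@3:R b2@6:L]
Beat 2 (L): throw ball3 h=6 -> lands@8:L; in-air after throw: [b1@3:R b2@6:L b3@8:L]
Beat 3 (R): throw ball1 h=2 -> lands@5:R; in-air after throw: [b1@5:R b2@6:L b3@8:L]
Beat 4 (L): throw ball4 h=3 -> lands@7:R; in-air after throw: [b1@5:R b2@6:L b4@7:R b3@8:L]
Beat 5 (R): throw ball1 h=5 -> lands@10:L; in-air after throw: [b2@6:L b4@7:R b3@8:L b1@10:L]
Beat 6 (L): throw ball2 h=6 -> lands@12:L; in-air after throw: [b4@7:R b3@8:L b1@10:L b2@12:L]
Beat 7 (R): throw ball4 h=2 -> lands@9:R; in-air after throw: [b3@8:L b4@9:R b1@10:L b2@12:L]
Beat 8 (L): throw ball3 h=3 -> lands@11:R; in-air after throw: [b4@9:R b1@10:L b3@11:R b2@12:L]

Answer: ball4:lands@9:R ball1:lands@10:L ball2:lands@12:L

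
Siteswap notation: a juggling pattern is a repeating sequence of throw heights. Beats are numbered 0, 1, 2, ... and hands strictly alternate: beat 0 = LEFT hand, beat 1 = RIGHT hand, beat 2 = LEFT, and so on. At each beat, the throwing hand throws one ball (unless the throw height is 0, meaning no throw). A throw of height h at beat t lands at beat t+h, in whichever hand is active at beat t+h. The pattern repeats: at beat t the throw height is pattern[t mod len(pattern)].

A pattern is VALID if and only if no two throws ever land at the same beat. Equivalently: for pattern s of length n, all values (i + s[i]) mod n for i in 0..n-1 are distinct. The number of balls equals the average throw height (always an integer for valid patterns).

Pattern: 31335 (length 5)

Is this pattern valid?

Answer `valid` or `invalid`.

Answer: valid

Derivation:
i=0: (i + s[i]) mod n = (0 + 3) mod 5 = 3
i=1: (i + s[i]) mod n = (1 + 1) mod 5 = 2
i=2: (i + s[i]) mod n = (2 + 3) mod 5 = 0
i=3: (i + s[i]) mod n = (3 + 3) mod 5 = 1
i=4: (i + s[i]) mod n = (4 + 5) mod 5 = 4
Residues: [3, 2, 0, 1, 4], distinct: True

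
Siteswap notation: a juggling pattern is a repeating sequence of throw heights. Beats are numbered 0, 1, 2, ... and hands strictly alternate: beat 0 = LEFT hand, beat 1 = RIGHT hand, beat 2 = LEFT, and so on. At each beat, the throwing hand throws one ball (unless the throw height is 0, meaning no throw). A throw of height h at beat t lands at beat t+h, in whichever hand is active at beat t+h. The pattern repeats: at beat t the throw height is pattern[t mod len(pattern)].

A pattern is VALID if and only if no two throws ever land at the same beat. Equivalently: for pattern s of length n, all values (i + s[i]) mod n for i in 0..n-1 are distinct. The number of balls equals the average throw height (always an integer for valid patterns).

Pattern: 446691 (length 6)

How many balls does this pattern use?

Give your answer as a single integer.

Answer: 5

Derivation:
Pattern = [4, 4, 6, 6, 9, 1], length n = 6
  position 0: throw height = 4, running sum = 4
  position 1: throw height = 4, running sum = 8
  position 2: throw height = 6, running sum = 14
  position 3: throw height = 6, running sum = 20
  position 4: throw height = 9, running sum = 29
  position 5: throw height = 1, running sum = 30
Total sum = 30; balls = sum / n = 30 / 6 = 5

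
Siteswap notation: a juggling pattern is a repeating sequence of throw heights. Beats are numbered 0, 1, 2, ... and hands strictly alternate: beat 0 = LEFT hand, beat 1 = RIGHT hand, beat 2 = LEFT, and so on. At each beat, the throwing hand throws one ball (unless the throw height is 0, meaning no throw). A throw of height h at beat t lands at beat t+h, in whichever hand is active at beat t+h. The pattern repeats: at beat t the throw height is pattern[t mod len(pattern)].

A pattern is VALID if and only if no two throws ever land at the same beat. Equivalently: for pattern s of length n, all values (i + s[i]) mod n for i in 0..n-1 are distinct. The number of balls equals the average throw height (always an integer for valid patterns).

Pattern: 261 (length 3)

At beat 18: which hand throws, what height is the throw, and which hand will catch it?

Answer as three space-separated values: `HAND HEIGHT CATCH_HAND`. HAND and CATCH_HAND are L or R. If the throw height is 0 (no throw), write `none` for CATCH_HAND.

Answer: L 2 L

Derivation:
Beat 18: 18 mod 2 = 0, so hand = L
Throw height = pattern[18 mod 3] = pattern[0] = 2
Lands at beat 18+2=20, 20 mod 2 = 0, so catch hand = L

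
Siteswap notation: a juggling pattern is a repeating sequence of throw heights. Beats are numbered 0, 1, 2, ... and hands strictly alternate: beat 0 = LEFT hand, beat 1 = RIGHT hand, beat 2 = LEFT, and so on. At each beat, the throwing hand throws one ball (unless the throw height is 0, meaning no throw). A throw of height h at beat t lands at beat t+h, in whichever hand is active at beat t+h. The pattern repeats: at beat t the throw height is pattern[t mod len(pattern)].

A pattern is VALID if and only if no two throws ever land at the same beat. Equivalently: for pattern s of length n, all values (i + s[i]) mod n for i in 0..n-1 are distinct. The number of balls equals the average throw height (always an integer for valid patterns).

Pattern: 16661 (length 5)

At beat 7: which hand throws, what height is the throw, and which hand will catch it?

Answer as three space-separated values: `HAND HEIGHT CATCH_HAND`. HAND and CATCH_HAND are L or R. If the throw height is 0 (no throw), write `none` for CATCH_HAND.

Answer: R 6 R

Derivation:
Beat 7: 7 mod 2 = 1, so hand = R
Throw height = pattern[7 mod 5] = pattern[2] = 6
Lands at beat 7+6=13, 13 mod 2 = 1, so catch hand = R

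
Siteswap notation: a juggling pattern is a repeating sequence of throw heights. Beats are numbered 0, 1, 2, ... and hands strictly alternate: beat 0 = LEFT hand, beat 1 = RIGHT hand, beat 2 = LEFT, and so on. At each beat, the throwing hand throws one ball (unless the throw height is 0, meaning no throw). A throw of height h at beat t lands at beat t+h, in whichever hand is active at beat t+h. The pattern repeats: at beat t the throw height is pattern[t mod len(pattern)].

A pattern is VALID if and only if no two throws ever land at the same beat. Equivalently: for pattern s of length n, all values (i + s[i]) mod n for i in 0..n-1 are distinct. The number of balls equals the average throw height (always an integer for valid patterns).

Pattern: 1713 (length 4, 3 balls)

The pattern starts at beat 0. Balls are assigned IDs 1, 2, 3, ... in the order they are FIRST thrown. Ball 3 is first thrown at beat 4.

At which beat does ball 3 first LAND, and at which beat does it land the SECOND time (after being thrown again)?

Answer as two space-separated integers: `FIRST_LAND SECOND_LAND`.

Beat 0 (L): throw ball1 h=1 -> lands@1:R; in-air after throw: [b1@1:R]
Beat 1 (R): throw ball1 h=7 -> lands@8:L; in-air after throw: [b1@8:L]
Beat 2 (L): throw ball2 h=1 -> lands@3:R; in-air after throw: [b2@3:R b1@8:L]
Beat 3 (R): throw ball2 h=3 -> lands@6:L; in-air after throw: [b2@6:L b1@8:L]
Beat 4 (L): throw ball3 h=1 -> lands@5:R; in-air after throw: [b3@5:R b2@6:L b1@8:L]
Beat 5 (R): throw ball3 h=7 -> lands@12:L; in-air after throw: [b2@6:L b1@8:L b3@12:L]
Beat 6 (L): throw ball2 h=1 -> lands@7:R; in-air after throw: [b2@7:R b1@8:L b3@12:L]
Beat 7 (R): throw ball2 h=3 -> lands@10:L; in-air after throw: [b1@8:L b2@10:L b3@12:L]
Beat 8 (L): throw ball1 h=1 -> lands@9:R; in-air after throw: [b1@9:R b2@10:L b3@12:L]
Beat 9 (R): throw ball1 h=7 -> lands@16:L; in-air after throw: [b2@10:L b3@12:L b1@16:L]
Beat 10 (L): throw ball2 h=1 -> lands@11:R; in-air after throw: [b2@11:R b3@12:L b1@16:L]
Beat 11 (R): throw ball2 h=3 -> lands@14:L; in-air after throw: [b3@12:L b2@14:L b1@16:L]
Beat 12 (L): throw ball3 h=1 -> lands@13:R; in-air after throw: [b3@13:R b2@14:L b1@16:L]
Ball 3: thrown@4 h=1 -> first land @5; rethrown@5 h=7 -> second land @12

Answer: 5 12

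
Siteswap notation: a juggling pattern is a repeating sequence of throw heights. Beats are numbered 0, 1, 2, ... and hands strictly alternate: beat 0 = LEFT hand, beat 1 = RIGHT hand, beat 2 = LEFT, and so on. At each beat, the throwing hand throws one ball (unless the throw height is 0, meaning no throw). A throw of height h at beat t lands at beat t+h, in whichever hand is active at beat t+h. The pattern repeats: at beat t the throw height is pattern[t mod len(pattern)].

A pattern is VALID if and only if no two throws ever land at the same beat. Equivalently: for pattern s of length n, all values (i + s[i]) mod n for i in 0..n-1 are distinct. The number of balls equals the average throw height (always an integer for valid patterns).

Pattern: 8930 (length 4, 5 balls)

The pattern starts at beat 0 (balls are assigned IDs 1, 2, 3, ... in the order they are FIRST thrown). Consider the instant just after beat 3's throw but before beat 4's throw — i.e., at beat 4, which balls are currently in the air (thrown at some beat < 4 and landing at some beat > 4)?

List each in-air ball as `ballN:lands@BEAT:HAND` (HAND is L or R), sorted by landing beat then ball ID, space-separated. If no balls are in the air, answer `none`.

Answer: ball3:lands@5:R ball1:lands@8:L ball2:lands@10:L

Derivation:
Beat 0 (L): throw ball1 h=8 -> lands@8:L; in-air after throw: [b1@8:L]
Beat 1 (R): throw ball2 h=9 -> lands@10:L; in-air after throw: [b1@8:L b2@10:L]
Beat 2 (L): throw ball3 h=3 -> lands@5:R; in-air after throw: [b3@5:R b1@8:L b2@10:L]
Beat 4 (L): throw ball4 h=8 -> lands@12:L; in-air after throw: [b3@5:R b1@8:L b2@10:L b4@12:L]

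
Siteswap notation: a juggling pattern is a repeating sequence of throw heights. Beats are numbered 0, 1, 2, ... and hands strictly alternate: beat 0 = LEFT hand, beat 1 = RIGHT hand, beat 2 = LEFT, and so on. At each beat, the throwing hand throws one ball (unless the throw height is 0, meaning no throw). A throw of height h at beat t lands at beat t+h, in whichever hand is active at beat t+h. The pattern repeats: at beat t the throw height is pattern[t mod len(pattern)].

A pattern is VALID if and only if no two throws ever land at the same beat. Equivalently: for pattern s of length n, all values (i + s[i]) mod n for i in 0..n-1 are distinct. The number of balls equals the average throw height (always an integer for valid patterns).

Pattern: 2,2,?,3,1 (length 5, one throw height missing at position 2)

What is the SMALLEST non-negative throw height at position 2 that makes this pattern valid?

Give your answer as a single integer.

Answer: 2

Derivation:
i=0: (0 + 2) mod 5 = 2
i=1: (1 + 2) mod 5 = 3
i=2: s[i]=? (unknown)
i=3: (3 + 3) mod 5 = 1
i=4: (4 + 1) mod 5 = 0
Known residues: [0, 1, 2, 3]; need a permutation of 0..4, so missing residue r = 4
Need (2 + s) mod 5 = 4; smallest s = (4 - 2) mod 5 = 2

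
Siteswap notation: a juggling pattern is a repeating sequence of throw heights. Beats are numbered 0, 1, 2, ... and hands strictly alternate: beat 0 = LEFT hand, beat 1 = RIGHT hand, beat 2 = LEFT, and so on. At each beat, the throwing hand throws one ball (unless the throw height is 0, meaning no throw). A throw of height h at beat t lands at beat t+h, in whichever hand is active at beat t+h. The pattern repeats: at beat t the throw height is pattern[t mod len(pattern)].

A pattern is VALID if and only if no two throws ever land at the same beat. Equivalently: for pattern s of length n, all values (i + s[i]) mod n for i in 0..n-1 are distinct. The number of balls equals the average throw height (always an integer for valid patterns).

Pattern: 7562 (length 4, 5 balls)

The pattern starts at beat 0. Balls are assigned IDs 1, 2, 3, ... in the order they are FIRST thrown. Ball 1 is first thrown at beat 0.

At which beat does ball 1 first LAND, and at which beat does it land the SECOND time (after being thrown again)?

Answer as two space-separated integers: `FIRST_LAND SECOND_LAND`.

Answer: 7 9

Derivation:
Beat 0 (L): throw ball1 h=7 -> lands@7:R; in-air after throw: [b1@7:R]
Beat 1 (R): throw ball2 h=5 -> lands@6:L; in-air after throw: [b2@6:L b1@7:R]
Beat 2 (L): throw ball3 h=6 -> lands@8:L; in-air after throw: [b2@6:L b1@7:R b3@8:L]
Beat 3 (R): throw ball4 h=2 -> lands@5:R; in-air after throw: [b4@5:R b2@6:L b1@7:R b3@8:L]
Beat 4 (L): throw ball5 h=7 -> lands@11:R; in-air after throw: [b4@5:R b2@6:L b1@7:R b3@8:L b5@11:R]
Beat 5 (R): throw ball4 h=5 -> lands@10:L; in-air after throw: [b2@6:L b1@7:R b3@8:L b4@10:L b5@11:R]
Beat 6 (L): throw ball2 h=6 -> lands@12:L; in-air after throw: [b1@7:R b3@8:L b4@10:L b5@11:R b2@12:L]
Beat 7 (R): throw ball1 h=2 -> lands@9:R; in-air after throw: [b3@8:L b1@9:R b4@10:L b5@11:R b2@12:L]
Beat 8 (L): throw ball3 h=7 -> lands@15:R; in-air after throw: [b1@9:R b4@10:L b5@11:R b2@12:L b3@15:R]
Beat 9 (R): throw ball1 h=5 -> lands@14:L; in-air after throw: [b4@10:L b5@11:R b2@12:L b1@14:L b3@15:R]
Ball 1: thrown@0 h=7 -> first land @7; rethrown@7 h=2 -> second land @9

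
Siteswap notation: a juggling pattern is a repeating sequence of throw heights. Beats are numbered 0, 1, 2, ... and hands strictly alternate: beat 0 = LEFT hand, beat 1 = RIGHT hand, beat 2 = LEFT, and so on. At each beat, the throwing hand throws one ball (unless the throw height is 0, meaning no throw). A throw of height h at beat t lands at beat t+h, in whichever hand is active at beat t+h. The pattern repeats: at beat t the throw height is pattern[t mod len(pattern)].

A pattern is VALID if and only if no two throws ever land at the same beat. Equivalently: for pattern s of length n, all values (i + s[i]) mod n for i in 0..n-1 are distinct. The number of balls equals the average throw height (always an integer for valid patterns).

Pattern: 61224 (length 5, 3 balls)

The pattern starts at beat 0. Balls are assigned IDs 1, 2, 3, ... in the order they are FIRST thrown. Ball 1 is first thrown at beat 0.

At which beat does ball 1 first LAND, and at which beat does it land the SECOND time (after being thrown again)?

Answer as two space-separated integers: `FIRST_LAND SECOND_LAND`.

Answer: 6 7

Derivation:
Beat 0 (L): throw ball1 h=6 -> lands@6:L; in-air after throw: [b1@6:L]
Beat 1 (R): throw ball2 h=1 -> lands@2:L; in-air after throw: [b2@2:L b1@6:L]
Beat 2 (L): throw ball2 h=2 -> lands@4:L; in-air after throw: [b2@4:L b1@6:L]
Beat 3 (R): throw ball3 h=2 -> lands@5:R; in-air after throw: [b2@4:L b3@5:R b1@6:L]
Beat 4 (L): throw ball2 h=4 -> lands@8:L; in-air after throw: [b3@5:R b1@6:L b2@8:L]
Beat 5 (R): throw ball3 h=6 -> lands@11:R; in-air after throw: [b1@6:L b2@8:L b3@11:R]
Beat 6 (L): throw ball1 h=1 -> lands@7:R; in-air after throw: [b1@7:R b2@8:L b3@11:R]
Beat 7 (R): throw ball1 h=2 -> lands@9:R; in-air after throw: [b2@8:L b1@9:R b3@11:R]
Ball 1: thrown@0 h=6 -> first land @6; rethrown@6 h=1 -> second land @7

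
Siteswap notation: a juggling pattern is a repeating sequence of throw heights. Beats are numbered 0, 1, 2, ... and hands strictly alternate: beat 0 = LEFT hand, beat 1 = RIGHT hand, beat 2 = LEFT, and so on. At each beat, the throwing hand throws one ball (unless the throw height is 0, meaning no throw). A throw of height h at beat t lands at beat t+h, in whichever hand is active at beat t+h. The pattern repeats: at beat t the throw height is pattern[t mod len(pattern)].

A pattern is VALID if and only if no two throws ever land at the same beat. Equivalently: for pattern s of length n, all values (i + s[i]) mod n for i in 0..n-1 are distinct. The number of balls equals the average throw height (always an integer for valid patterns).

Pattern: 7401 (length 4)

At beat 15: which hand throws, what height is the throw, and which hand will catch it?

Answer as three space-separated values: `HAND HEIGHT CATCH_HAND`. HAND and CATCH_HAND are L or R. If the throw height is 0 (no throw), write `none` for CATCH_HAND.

Answer: R 1 L

Derivation:
Beat 15: 15 mod 2 = 1, so hand = R
Throw height = pattern[15 mod 4] = pattern[3] = 1
Lands at beat 15+1=16, 16 mod 2 = 0, so catch hand = L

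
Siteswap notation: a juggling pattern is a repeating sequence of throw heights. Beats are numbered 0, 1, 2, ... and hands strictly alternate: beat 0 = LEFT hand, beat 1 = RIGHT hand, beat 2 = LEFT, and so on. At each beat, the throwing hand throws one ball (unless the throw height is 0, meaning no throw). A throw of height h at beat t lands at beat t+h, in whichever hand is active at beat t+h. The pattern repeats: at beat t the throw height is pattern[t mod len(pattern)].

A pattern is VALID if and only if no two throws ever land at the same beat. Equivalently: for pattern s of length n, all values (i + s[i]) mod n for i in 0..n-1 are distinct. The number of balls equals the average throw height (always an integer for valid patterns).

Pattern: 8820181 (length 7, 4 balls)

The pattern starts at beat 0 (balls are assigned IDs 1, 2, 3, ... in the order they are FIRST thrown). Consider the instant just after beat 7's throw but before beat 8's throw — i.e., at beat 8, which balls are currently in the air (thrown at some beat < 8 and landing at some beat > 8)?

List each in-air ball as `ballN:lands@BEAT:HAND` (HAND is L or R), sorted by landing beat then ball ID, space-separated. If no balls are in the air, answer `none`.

Answer: ball2:lands@9:R ball3:lands@13:R ball4:lands@15:R

Derivation:
Beat 0 (L): throw ball1 h=8 -> lands@8:L; in-air after throw: [b1@8:L]
Beat 1 (R): throw ball2 h=8 -> lands@9:R; in-air after throw: [b1@8:L b2@9:R]
Beat 2 (L): throw ball3 h=2 -> lands@4:L; in-air after throw: [b3@4:L b1@8:L b2@9:R]
Beat 4 (L): throw ball3 h=1 -> lands@5:R; in-air after throw: [b3@5:R b1@8:L b2@9:R]
Beat 5 (R): throw ball3 h=8 -> lands@13:R; in-air after throw: [b1@8:L b2@9:R b3@13:R]
Beat 6 (L): throw ball4 h=1 -> lands@7:R; in-air after throw: [b4@7:R b1@8:L b2@9:R b3@13:R]
Beat 7 (R): throw ball4 h=8 -> lands@15:R; in-air after throw: [b1@8:L b2@9:R b3@13:R b4@15:R]
Beat 8 (L): throw ball1 h=8 -> lands@16:L; in-air after throw: [b2@9:R b3@13:R b4@15:R b1@16:L]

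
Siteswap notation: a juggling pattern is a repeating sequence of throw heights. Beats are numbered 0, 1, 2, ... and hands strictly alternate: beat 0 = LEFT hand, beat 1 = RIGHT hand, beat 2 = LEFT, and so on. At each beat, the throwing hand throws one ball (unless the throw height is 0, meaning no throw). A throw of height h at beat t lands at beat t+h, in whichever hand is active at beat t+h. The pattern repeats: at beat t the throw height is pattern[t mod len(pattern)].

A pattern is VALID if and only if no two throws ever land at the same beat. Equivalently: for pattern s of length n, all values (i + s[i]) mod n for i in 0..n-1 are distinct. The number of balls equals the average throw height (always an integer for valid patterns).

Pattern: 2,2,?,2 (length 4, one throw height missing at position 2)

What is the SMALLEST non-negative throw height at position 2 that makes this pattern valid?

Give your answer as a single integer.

Answer: 2

Derivation:
i=0: (0 + 2) mod 4 = 2
i=1: (1 + 2) mod 4 = 3
i=2: s[i]=? (unknown)
i=3: (3 + 2) mod 4 = 1
Known residues: [1, 2, 3]; need a permutation of 0..3, so missing residue r = 0
Need (2 + s) mod 4 = 0; smallest s = (0 - 2) mod 4 = 2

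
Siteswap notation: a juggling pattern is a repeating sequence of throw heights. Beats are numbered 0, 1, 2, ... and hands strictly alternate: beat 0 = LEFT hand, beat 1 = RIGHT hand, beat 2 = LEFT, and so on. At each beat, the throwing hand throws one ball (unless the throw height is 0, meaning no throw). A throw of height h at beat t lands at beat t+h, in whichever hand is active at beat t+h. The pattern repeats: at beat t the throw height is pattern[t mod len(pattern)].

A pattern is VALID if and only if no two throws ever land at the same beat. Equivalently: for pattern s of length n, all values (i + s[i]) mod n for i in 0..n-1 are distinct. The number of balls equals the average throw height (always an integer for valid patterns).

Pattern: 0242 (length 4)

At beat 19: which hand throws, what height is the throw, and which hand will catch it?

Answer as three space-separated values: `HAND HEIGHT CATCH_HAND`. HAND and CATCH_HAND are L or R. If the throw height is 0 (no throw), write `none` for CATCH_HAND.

Answer: R 2 R

Derivation:
Beat 19: 19 mod 2 = 1, so hand = R
Throw height = pattern[19 mod 4] = pattern[3] = 2
Lands at beat 19+2=21, 21 mod 2 = 1, so catch hand = R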